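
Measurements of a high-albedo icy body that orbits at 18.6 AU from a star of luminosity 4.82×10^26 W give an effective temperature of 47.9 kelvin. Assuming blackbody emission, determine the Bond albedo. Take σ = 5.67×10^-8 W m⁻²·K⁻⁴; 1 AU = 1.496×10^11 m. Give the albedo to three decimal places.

d = 18.6 × 1.496×10^11 m = 2.783×10^12 m.
S = L/(4πd²) = 4.954 W m⁻².
Energy balance: S(1−α)/4 = σT⁴, so 1−α = 4σT⁴/S.
σT⁴ = 0.2985 W m⁻², so 4σT⁴ = 1.194 W m⁻².
Hence α = 1 − 1.194/4.954 = 0.7590.

0.759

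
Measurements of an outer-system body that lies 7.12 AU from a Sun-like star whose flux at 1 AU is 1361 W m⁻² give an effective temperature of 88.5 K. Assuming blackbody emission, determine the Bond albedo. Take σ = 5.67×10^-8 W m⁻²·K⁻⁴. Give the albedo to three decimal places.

Irradiance scales as 1/d², so S = 1361 W m⁻² × (1/7.12)² = 26.85 W m⁻².
Rearranging the radiative balance, α = 1 − 4σT⁴/S.
σT⁴ = 3.478 W m⁻², so 4σT⁴ = 13.91 W m⁻².
Hence α = 1 − 13.91/26.85 = 0.4818.

0.482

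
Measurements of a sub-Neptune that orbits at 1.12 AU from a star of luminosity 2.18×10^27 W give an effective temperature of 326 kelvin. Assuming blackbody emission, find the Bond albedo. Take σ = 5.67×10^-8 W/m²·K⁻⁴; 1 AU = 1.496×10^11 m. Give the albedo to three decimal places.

0.585

d = 1.12 × 1.496×10^11 m = 1.676×10^11 m.
S = L/(4πd²) = 6179 W/m².
From σT⁴ = S(1−α)/4 we invert for α: 1−α = 4σT⁴/S.
σT⁴ = 640.4 W/m², so 4σT⁴ = 2562 W/m².
Hence α = 1 − 2562/6179 = 0.5855.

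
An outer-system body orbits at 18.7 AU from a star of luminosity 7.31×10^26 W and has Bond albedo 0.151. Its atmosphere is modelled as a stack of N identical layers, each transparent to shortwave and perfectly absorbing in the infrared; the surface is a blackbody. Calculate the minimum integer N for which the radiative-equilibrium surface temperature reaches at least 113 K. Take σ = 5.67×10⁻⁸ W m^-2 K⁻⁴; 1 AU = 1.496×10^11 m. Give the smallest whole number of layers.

d = 18.7 × 1.496×10^11 m = 2.798×10^12 m.
S = L/(4πd²) = 7.433 W m^-2.
OLR = S(1−α)/4 = 1.578 W m^-2; the top layer radiates at T_e = 72.63 K.
T_s = (N+1)^(1/4)·T_e ≥ 113 K requires N+1 ≥ (T_s/T_e)⁴ = (113/72.63)⁴ = 5.860.
The minimum whole number is N = 5.

5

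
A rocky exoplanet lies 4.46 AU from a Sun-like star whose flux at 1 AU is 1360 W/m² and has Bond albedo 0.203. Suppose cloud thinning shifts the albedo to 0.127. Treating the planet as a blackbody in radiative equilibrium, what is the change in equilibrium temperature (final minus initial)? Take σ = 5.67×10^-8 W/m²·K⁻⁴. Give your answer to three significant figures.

By the inverse-square law, S = 1360/4.46² = 68.37 W/m².
Initial: T₁ = [S(1−0.203)/(4σ)]^(1/4) = 124.5 K.
After:  T₂ = [68.37·0.873/(4σ)]^(1/4) = 127.4 K.
Change: 127.4 − 124.5 = 2.867 K.

2.87 K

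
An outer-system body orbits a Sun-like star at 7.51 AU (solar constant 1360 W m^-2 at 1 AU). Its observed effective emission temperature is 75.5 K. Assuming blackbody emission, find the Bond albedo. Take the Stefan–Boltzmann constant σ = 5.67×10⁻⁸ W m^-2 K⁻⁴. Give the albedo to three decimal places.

0.694

By the inverse-square law, S = 1360/7.51² = 24.11 W m^-2.
From σT⁴ = S(1−α)/4 we invert for α: 1−α = 4σT⁴/S.
4σT⁴ = 4·5.67×10⁻⁸·(75.5)⁴ = 7.369 W m^-2.
1−α = 7.369/24.11 = 0.3056, so α = 0.6944.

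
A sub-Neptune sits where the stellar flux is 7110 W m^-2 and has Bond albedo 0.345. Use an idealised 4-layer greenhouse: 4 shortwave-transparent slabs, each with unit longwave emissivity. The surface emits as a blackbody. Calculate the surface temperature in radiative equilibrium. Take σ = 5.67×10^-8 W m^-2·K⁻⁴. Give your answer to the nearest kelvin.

The effective emission temperature is T_e = [S(1−α)/(4σ)]^¼ = 378.5 K.
With N = 4 opaque layers, T_s = (N+1)^(1/4)·T_e = 5^(1/4)·378.5 = 566.1 K.

566 K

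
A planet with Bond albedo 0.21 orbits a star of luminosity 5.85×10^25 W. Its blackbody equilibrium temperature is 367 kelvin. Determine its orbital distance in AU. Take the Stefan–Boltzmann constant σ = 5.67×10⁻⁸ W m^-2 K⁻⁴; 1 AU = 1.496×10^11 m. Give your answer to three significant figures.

Energy balance gives S = 4σT⁴/(1−α) = 5208 W m^-2.
From L = 4πd²S, d = √(5.85×10^25/(4π·5208)) = 2.990×10^10 m = 0.1998 AU.

0.200 AU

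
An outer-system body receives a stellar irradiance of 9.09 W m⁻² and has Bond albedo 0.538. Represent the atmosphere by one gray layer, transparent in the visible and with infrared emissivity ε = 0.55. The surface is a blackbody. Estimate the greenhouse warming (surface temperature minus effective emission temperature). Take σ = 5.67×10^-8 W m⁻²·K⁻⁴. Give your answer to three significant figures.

5.49 kelvin

Effective emission temperature (TOA balance): σT_e⁴ = S(1−α)/4 = 1.050 W m⁻² → T_e = 65.60 K.
For a single slab of emissivity ε, T_s⁴ = 2T_e⁴/(2−ε); thus T_s = 65.60·(1.379)^(1/4) = 71.09 K.
T_s − T_e = 71.09 − 65.60 = 5.492 K.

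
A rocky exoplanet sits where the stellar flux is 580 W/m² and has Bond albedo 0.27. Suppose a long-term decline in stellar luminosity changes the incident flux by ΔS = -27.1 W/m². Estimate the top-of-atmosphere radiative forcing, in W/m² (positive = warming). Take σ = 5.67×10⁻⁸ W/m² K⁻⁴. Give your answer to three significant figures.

-4.95 W/m²

TOA radiative forcing: ΔF = (1−α)ΔS/4 = 0.73·(-27.1)/4 = -4.946 W/m².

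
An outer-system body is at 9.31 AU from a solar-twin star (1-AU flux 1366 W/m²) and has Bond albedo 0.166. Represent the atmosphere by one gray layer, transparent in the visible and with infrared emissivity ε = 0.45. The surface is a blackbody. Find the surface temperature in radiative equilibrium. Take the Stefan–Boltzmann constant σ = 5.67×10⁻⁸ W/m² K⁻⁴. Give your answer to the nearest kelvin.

93 K

By the inverse-square law, S = 1366/9.31² = 15.76 W/m².
At the top of the atmosphere, σT_e⁴ = S(1−α)/4 = 3.286 W/m², giving T_e = 87.25 K.
For a single slab of emissivity ε, T_s⁴ = 2T_e⁴/(2−ε); thus T_s = 87.25·(1.29)^(1/4) = 92.99 K.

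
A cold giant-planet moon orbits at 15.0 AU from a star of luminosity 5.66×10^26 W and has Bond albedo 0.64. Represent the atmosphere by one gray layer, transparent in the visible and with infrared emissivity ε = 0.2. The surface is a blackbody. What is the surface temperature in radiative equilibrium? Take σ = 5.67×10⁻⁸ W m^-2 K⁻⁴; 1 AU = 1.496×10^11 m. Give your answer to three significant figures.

d = 15.0 × 1.496×10^11 m = 2.244×10^12 m.
S = L/(4πd²) = 8.945 W m^-2.
Effective emission temperature (TOA balance): σT_e⁴ = S(1−α)/4 = 0.8050 W m^-2 → T_e = 61.38 K.
Surface balance with a leaky layer gives σT_s⁴ = σT_e⁴·2/(2−ε), so T_s = T_e·[2/(2−0.2)]^(1/4) = 63.02 K.

63.0 kelvin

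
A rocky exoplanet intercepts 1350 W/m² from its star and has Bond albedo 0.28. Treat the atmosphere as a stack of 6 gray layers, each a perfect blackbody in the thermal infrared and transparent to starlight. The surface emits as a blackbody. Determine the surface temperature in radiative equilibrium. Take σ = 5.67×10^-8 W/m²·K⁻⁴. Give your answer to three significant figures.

OLR = S(1−α)/4 = 243.0 W/m²; the top layer radiates at T_e = 255.9 K.
For an N-layer opaque stack, T_s⁴ = (N+1)T_e⁴, hence T_s = (7)^(1/4)×255.9 K = 416.2 K.

416 kelvin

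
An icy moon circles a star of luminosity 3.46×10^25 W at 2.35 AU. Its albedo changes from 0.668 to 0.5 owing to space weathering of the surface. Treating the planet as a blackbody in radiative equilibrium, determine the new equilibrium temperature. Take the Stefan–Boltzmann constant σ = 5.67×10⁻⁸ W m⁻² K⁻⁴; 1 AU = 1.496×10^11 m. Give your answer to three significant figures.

83.7 K

d = 2.35 × 1.496×10^11 m = 3.516×10^11 m.
Flux at the orbit: S = L/(4πd²) = 3.46×10^25/(4π·(3.52×10^11)²) = 22.28 W m⁻².
New equilibrium: T₂ = [(1−0.5)·22.28/(4σ)]^(1/4) = 83.71 K.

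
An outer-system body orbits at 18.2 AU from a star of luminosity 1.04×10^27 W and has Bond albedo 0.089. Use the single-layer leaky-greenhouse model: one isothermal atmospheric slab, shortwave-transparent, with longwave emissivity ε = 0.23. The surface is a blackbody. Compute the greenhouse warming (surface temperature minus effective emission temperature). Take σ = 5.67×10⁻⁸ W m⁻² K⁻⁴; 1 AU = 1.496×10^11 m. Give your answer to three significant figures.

2.54 kelvin

d = 18.2 × 1.496×10^11 m = 2.723×10^12 m.
Spreading L over a sphere of radius d: S = 1.04×10^27/(4π·2.72×10^12²) = 11.16 W m⁻².
Effective emission temperature (TOA balance): σT_e⁴ = S(1−α)/4 = 2.543 W m⁻² → T_e = 81.83 K.
The surface balance (absorbed SW + ε·downward IR = σT_s⁴) with T_a⁴ = T_s⁴/2 reduces to T_s = T_e·[2/(2−ε)]^¼ = 84.37 K.
The atmosphere warms the surface by 2.538 K.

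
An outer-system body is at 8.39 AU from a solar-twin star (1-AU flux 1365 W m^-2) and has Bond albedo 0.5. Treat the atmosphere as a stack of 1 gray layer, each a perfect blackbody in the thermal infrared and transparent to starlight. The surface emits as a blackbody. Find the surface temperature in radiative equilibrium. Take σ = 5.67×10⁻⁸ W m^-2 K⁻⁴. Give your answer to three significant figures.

96.2 kelvin

Flux at the orbit: S = 1365/(8.39)² = 19.39 W m^-2.
Top-of-atmosphere balance: σT_e⁴ = S(1−α)/4 = 2.424 W m^-2 → T_e = 80.86 K.
Layer-by-layer balance gives σT_s⁴ = (N+1)σT_e⁴, so T_s = 2^¼·80.86 = 96.16 K.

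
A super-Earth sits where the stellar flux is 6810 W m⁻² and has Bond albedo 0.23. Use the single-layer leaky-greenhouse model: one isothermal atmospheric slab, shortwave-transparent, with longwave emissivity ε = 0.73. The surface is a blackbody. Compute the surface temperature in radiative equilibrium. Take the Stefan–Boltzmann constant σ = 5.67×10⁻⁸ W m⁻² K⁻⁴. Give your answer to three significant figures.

437 K

At the top of the atmosphere, σT_e⁴ = S(1−α)/4 = 1311 W m⁻², giving T_e = 389.9 K.
Surface balance with a leaky layer gives σT_s⁴ = σT_e⁴·2/(2−ε), so T_s = T_e·[2/(2−0.73)]^(1/4) = 436.8 K.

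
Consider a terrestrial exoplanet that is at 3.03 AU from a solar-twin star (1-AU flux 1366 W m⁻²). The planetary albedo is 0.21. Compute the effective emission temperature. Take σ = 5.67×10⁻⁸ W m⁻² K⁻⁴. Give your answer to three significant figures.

151 K

Flux at the orbit: S = 1366/(3.03)² = 148.8 W m⁻².
Absorbed flux (global mean): S(1−α)/4 = 148.8·0.79/4 = 29.39 W m⁻².
In equilibrium σT⁴ equals this, so T = 150.9 K.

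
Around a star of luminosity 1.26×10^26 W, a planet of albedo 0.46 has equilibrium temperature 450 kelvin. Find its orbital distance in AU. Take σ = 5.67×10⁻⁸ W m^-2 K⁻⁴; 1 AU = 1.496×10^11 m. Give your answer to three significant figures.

0.161 AU

The flux needed for this T is 4σT⁴/(1−0.46) = 17220 W m^-2.
From L = 4πd²S, d = √(1.26×10^26/(4π·17220)) = 2.413×10^10 m = 0.1613 AU.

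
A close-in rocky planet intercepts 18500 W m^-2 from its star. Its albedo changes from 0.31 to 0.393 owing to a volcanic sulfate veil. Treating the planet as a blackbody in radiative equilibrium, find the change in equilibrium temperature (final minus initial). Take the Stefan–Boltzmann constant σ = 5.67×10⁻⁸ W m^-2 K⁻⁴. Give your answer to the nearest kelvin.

-15 K

Initial: T₁ = [S(1−0.31)/(4σ)]^(1/4) = 487.1 K.
After:  T₂ = [18500·0.607/(4σ)]^(1/4) = 471.7 K.
ΔT = T₂ − T₁ = -15.36 K.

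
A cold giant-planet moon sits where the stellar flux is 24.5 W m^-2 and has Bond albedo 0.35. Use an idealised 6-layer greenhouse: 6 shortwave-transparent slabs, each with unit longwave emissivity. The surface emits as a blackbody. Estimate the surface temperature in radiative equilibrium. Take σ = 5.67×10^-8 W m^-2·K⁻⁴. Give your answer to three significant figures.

149 K

OLR = S(1−α)/4 = 3.981 W m^-2; the top layer radiates at T_e = 91.54 K.
With N = 6 opaque layers, T_s = (N+1)^(1/4)·T_e = 7^(1/4)·91.54 = 148.9 K.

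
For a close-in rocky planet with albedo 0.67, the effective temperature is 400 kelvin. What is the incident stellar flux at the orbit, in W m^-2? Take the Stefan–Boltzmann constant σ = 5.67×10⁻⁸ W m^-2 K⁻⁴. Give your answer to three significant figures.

17600 W m^-2

From S(1−α)/4 = σT⁴: S = 4σT⁴/(1−α).
The emitted flux is σT⁴ = 1452 W m^-2.
So S = 4×1452/(1−0.67) = 17590 W m^-2.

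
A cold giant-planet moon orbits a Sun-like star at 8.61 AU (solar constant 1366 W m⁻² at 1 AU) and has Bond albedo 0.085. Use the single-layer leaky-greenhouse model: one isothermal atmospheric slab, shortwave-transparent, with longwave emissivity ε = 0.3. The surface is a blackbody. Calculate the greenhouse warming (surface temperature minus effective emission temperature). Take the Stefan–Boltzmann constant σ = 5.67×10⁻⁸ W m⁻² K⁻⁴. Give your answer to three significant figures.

By the inverse-square law, S = 1366/8.61² = 18.43 W m⁻².
The planet radiates to space at T_e = [S(1−α)/(4σ)]^(1/4) = 92.86 K.
For a single slab of emissivity ε, T_s⁴ = 2T_e⁴/(2−ε); thus T_s = 92.86·(1.176)^(1/4) = 96.71 K.
The atmosphere warms the surface by 3.850 K.

3.85 kelvin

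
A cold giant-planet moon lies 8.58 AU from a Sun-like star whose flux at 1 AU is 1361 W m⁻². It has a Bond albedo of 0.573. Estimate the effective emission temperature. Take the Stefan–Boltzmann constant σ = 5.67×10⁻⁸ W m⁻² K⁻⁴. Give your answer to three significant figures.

76.8 K

Irradiance scales as 1/d², so S = 1361 W m⁻² × (1/8.58)² = 18.49 W m⁻².
The planet absorbs (1−α)S over its disc πR² and re-emits over 4πR², so the mean absorbed flux is (1−0.573)·18.49/4 = 1.974 W m⁻².
Set σT⁴ = 1.974 → T = (1.974/σ)^(1/4) = 76.81 K.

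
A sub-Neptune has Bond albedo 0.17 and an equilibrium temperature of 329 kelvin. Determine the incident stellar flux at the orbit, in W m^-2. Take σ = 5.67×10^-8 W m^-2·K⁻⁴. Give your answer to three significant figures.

3200 W m^-2

From S(1−α)/4 = σT⁴: S = 4σT⁴/(1−α).
σT⁴ = 5.67×10⁻⁸·(329)⁴ = 664.3 W m^-2.
So S = 4×664.3/(1−0.17) = 3201 W m^-2.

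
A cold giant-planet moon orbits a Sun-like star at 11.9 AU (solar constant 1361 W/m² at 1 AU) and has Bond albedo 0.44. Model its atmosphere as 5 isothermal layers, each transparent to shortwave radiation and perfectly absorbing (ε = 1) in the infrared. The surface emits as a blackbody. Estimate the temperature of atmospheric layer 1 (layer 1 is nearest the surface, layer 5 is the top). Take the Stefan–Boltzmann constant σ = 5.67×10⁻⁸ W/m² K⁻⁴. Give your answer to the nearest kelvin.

104 kelvin

By the inverse-square law, S = 1361/11.9² = 9.611 W/m².
Top-of-atmosphere balance: σT_e⁴ = S(1−α)/4 = 1.346 W/m² → T_e = 69.80 K.
In the N-layer model, layer k (counted from the surface) has T_k = (N+1−k)^(1/4)·T_e.
T_1 = (5)^(1/4)·69.80 = 104.4 K.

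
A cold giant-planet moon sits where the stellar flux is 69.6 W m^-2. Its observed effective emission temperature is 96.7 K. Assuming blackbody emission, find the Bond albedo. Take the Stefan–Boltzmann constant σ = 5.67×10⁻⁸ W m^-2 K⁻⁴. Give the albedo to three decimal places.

0.715

Energy balance: S(1−α)/4 = σT⁴, so 1−α = 4σT⁴/S.
σT⁴ = 4.958 W m^-2, so 4σT⁴ = 19.83 W m^-2.
1−α = 19.83/69.60 = 0.2849, so α = 0.7151.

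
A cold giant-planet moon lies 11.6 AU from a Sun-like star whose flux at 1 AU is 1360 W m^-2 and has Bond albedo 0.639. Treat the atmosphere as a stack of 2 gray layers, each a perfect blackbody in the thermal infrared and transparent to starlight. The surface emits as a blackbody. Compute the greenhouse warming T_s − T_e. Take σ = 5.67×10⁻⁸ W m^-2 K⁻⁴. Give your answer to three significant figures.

20.0 K

Flux at the orbit: S = 1360/(11.6)² = 10.11 W m^-2.
OLR = S(1−α)/4 = 0.9122 W m^-2; the top layer radiates at T_e = 63.33 K.
T_s = (N+1)^(1/4)·T_e = 83.35 K.
So the greenhouse effect raises the surface by 83.35 − 63.33 = 20.02 K.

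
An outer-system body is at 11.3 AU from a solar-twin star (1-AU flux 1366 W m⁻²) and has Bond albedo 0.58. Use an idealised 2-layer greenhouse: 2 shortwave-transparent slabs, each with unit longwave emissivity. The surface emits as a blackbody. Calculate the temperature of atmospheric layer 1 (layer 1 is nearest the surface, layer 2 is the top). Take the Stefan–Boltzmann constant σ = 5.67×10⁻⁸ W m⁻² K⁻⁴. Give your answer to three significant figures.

By the inverse-square law, S = 1366/11.3² = 10.70 W m⁻².
The effective emission temperature is T_e = [S(1−α)/(4σ)]^¼ = 66.72 K.
The net upward flux σT_e⁴ is constant between every pair of levels, so T_k⁴ = (N+1−k)T_e⁴.
T_1 = (2)^(1/4)·66.72 = 79.34 K.

79.3 K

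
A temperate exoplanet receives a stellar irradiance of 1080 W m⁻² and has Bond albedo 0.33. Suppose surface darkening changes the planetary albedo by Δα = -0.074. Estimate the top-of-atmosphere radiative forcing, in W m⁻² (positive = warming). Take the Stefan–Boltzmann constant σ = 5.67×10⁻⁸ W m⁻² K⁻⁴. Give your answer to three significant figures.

20.0 W m⁻²

ΔF = −(S/4)Δα = −(1080/4)×(-0.074) = 19.98 W m⁻².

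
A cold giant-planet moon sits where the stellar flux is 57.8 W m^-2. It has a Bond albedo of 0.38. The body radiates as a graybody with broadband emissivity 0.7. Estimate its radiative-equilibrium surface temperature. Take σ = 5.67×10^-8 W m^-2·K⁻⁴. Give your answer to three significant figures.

Averaging over the sphere, the absorbed flux is S(1−α)/4 = 8.959 W m^-2.
Radiative balance εσT⁴ = 8.959 gives T = [8.959/(0.7·σ)]^(1/4) = 122.6 K.

123 kelvin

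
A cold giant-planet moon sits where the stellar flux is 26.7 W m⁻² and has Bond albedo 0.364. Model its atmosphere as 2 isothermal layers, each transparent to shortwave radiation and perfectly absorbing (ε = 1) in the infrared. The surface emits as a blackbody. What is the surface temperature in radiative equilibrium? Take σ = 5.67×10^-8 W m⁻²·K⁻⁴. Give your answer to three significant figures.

122 K

OLR = S(1−α)/4 = 4.245 W m⁻²; the top layer radiates at T_e = 93.02 K.
With N = 2 opaque layers, T_s = (N+1)^(1/4)·T_e = 3^(1/4)·93.02 = 122.4 K.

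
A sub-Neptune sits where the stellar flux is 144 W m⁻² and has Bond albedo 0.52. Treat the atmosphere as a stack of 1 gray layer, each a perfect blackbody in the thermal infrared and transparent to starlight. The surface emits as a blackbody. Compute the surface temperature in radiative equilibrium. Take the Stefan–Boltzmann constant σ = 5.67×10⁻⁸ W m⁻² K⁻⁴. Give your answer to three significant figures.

157 K

Top-of-atmosphere balance: σT_e⁴ = S(1−α)/4 = 17.28 W m⁻² → T_e = 132.1 K.
With N = 1 opaque layers, T_s = (N+1)^(1/4)·T_e = 2^(1/4)·132.1 = 157.1 K.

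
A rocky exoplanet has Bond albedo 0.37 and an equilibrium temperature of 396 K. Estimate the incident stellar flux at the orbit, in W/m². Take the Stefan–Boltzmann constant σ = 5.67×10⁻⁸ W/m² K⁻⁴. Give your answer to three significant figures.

From S(1−α)/4 = σT⁴: S = 4σT⁴/(1−α).
σT⁴ = 5.67×10⁻⁸·(396)⁴ = 1394 W/m².
So S = 4×1394/(1−0.37) = 8853 W/m².

8850 W/m²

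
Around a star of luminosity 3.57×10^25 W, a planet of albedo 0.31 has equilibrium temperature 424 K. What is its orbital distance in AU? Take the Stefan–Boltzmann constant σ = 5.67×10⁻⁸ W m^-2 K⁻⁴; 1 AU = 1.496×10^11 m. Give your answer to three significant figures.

0.109 AU

Energy balance gives S = 4σT⁴/(1−α) = 10620 W m^-2.
S = L/(4πd²) → d = √(L/4πS) = √(3.57×10^25/(4π·10620)) = 1.635×10^10 m = 0.1093 AU.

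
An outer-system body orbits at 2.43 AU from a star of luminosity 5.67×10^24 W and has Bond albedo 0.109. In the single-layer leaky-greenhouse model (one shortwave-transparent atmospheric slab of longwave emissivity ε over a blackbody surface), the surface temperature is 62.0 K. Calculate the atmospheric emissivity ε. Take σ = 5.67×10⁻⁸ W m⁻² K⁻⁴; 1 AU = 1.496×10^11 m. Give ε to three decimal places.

Orbital distance: d = 2.43 AU = 3.635×10^11 m.
S = L/(4πd²) = 3.414 W m⁻².
Effective temperature: T_e = [S(1−α)/(4σ)]^(1/4) = 60.52 K.
Inverting T_s⁴ = 2T_e⁴/(2−ε): (T_e/T_s)⁴ = 0.9077, so ε = 2(1 − 0.9077) = 0.1845.

0.185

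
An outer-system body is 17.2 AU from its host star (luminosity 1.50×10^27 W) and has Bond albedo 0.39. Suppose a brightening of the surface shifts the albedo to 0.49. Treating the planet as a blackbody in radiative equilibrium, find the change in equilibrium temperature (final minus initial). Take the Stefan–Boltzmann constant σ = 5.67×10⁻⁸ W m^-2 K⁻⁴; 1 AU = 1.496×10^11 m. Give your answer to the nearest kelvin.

d = 17.2 × 1.496×10^11 m = 2.573×10^12 m.
Flux at the orbit: S = L/(4πd²) = 1.50×10^27/(4π·(2.57×10^12)²) = 18.03 W m^-2.
With α = 0.39, T₁ = 83.45 K.
After:  T₂ = [18.03·0.51/(4σ)]^(1/4) = 79.79 K.
ΔT = T₂ − T₁ = -3.653 K.

-4 K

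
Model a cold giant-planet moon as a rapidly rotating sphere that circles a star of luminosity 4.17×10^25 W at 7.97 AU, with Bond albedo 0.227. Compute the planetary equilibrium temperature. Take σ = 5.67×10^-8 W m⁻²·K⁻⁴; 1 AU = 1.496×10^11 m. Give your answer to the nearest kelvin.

53 K

Orbital distance: d = 7.97 AU = 1.192×10^12 m.
Spreading L over a sphere of radius d: S = 4.17×10^25/(4π·1.19×10^12²) = 2.334 W m⁻².
Absorbed flux (global mean): S(1−α)/4 = 2.334·0.773/4 = 0.4511 W m⁻².
Balancing against σT⁴: T = (0.4511/5.67×10⁻⁸)^(1/4) = 53.11 K.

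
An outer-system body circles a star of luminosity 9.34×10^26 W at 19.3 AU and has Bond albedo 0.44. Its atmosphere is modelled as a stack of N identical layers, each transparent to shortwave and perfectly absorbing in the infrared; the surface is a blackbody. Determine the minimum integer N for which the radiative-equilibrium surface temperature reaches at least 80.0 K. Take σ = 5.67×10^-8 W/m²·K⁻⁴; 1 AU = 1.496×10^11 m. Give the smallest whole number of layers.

1

Orbital distance: d = 19.3 AU = 2.887×10^12 m.
S = L/(4πd²) = 8.916 W/m².
OLR = S(1−α)/4 = 1.248 W/m²; the top layer radiates at T_e = 68.50 K.
T_s = (N+1)^(1/4)·T_e ≥ 80.0 K requires N+1 ≥ (T_s/T_e)⁴ = (80.0/68.50)⁴ = 1.861.
So N ≥ 0.861; the smallest integer is N = 1.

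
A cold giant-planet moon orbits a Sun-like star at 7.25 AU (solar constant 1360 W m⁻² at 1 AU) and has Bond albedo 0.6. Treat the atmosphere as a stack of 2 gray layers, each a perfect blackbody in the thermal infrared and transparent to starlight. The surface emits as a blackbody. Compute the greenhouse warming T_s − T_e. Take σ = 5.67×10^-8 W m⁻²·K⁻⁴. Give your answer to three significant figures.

Flux at the orbit: S = 1360/(7.25)² = 25.87 W m⁻².
Top-of-atmosphere balance: σT_e⁴ = S(1−α)/4 = 2.587 W m⁻² → T_e = 82.19 K.
Surface: T_s = (3)^¼·T_e = 108.2 K.
So the greenhouse effect raises the surface by 108.2 − 82.19 = 25.98 K.

26.0 K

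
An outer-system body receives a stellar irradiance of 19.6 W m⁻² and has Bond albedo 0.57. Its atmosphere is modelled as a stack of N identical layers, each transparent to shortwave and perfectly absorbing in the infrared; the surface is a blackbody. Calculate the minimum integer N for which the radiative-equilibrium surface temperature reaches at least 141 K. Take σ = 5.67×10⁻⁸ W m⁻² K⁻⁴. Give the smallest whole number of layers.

10

Top-of-atmosphere balance: σT_e⁴ = S(1−α)/4 = 2.107 W m⁻² → T_e = 78.08 K.
T_s = (N+1)^(1/4)·T_e ≥ 141 K requires N+1 ≥ (T_s/T_e)⁴ = (141/78.08)⁴ = 10.636.
So N ≥ 9.636; the smallest integer is N = 10.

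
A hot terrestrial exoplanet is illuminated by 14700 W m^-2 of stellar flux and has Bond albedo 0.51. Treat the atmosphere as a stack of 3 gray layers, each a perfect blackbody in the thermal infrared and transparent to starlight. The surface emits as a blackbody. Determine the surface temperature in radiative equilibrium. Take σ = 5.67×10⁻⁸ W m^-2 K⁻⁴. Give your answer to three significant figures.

Top-of-atmosphere balance: σT_e⁴ = S(1−α)/4 = 1801 W m^-2 → T_e = 422.2 K.
With N = 3 opaque layers, T_s = (N+1)^(1/4)·T_e = 4^(1/4)·422.2 = 597.0 K.

597 K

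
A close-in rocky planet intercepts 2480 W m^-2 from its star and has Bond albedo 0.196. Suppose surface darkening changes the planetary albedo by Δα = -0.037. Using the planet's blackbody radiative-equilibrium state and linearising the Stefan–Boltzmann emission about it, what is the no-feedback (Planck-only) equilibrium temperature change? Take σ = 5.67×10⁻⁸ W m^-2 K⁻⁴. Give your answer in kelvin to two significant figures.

3.5 K

The baseline emission temperature is T_e = 306.2 K.
The change in absorbed flux is Δ[S(1−α)/4] = −SΔα/4 = 22.94 W m^-2.
Planck response: λ_P = 4σT_e³ = 4·5.67×10⁻⁸·(306.2)³ = 6.512 W m^-2/K.
So ΔT₀ = 22.94/6.512 = 3.52 K.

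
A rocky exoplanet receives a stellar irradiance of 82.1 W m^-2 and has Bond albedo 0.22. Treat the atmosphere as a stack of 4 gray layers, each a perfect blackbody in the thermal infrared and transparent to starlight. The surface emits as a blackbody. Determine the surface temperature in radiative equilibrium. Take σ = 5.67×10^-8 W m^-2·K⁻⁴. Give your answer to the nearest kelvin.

OLR = S(1−α)/4 = 16.01 W m^-2; the top layer radiates at T_e = 129.6 K.
For an N-layer opaque stack, T_s⁴ = (N+1)T_e⁴, hence T_s = (5)^(1/4)×129.6 K = 193.8 K.

194 K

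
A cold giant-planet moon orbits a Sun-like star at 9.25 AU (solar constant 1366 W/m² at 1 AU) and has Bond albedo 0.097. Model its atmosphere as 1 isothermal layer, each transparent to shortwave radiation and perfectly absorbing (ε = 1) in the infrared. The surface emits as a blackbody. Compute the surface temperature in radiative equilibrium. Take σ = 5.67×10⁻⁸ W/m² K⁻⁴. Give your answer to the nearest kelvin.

106 K

Irradiance scales as 1/d², so S = 1366 W/m² × (1/9.25)² = 15.96 W/m².
Top-of-atmosphere balance: σT_e⁴ = S(1−α)/4 = 3.604 W/m² → T_e = 89.29 K.
With N = 1 opaque layers, T_s = (N+1)^(1/4)·T_e = 2^(1/4)·89.29 = 106.2 K.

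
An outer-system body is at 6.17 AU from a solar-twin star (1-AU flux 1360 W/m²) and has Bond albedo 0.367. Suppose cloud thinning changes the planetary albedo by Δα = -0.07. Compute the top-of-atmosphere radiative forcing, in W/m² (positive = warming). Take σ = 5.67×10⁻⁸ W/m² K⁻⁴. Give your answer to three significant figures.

By the inverse-square law, S = 1360/6.17² = 35.72 W/m².
TOA radiative forcing: ΔF = −S·Δα/4 = −35.72·(-0.07)/4 = 0.6252 W/m².

0.625 W/m²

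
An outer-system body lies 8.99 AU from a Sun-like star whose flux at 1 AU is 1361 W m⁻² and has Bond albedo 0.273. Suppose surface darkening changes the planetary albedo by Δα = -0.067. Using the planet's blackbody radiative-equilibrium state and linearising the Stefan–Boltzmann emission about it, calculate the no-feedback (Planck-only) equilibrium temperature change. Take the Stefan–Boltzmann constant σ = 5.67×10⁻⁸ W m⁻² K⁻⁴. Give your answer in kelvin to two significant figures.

Flux at the orbit: S = 1361/(8.99)² = 16.84 W m⁻².
The baseline emission temperature is T_e = 85.72 K.
TOA radiative forcing: ΔF = −S·Δα/4 = −16.84·(-0.067)/4 = 0.2821 W m⁻².
Linearising σT⁴ gives d(σT⁴)/dT = 4σT_e³ = 0.1428 W m⁻² per K.
So ΔT₀ = 0.2821/0.1428 = 1.97 K.

2.0 K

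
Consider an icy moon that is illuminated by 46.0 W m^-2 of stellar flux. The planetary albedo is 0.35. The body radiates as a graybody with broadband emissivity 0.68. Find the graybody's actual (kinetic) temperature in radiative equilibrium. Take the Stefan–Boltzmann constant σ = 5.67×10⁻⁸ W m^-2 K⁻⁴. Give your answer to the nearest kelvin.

118 K

Absorbed flux (global mean): S(1−α)/4 = 46.00·0.65/4 = 7.475 W m^-2.
Equating to εσT⁴ with ε = 0.68: T = (7.475/0.68σ)^(1/4) = 118.0 K.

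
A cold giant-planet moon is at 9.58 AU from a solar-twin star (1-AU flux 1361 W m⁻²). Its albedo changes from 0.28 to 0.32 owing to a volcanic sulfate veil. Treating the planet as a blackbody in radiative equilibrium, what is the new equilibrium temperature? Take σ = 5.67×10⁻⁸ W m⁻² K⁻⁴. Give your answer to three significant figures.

81.7 K

By the inverse-square law, S = 1361/9.58² = 14.83 W m⁻².
With the new albedo, S(1−α₂)/4 = 2.521 W m⁻², so T₂ = 81.66 K.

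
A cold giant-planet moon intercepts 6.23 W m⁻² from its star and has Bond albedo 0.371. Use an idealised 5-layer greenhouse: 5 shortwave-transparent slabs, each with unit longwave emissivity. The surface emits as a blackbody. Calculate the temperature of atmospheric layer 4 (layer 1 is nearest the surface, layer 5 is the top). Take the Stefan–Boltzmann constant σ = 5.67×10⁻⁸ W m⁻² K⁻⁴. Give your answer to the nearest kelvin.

77 K

OLR = S(1−α)/4 = 0.9797 W m⁻²; the top layer radiates at T_e = 64.47 K.
The net upward flux σT_e⁴ is constant between every pair of levels, so T_k⁴ = (N+1−k)T_e⁴.
With k = 4: T_4 = (5+1−4)^¼·64.47 K = 76.67 K.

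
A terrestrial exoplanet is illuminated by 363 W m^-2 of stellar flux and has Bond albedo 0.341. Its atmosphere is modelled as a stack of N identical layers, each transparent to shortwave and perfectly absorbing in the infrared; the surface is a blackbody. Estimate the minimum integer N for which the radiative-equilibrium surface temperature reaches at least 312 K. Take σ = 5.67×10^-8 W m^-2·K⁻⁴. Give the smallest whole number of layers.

The effective emission temperature is T_e = [S(1−α)/(4σ)]^¼ = 180.2 K.
Since T_s⁴ = (N+1)T_e⁴, we need N ≥ (T_s/T_e)⁴ − 1 = 7.984.
The minimum whole number is N = 8.

8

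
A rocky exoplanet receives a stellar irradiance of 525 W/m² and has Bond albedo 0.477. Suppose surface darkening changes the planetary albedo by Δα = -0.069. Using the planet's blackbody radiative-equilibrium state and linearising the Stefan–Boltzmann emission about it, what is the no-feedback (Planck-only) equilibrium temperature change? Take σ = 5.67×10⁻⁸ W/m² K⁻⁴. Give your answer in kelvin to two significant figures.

6.2 kelvin

Unperturbed T_e = [525.0·(1−0.477)/(4σ)]^¼ = 186.5 K.
ΔF = −(S/4)Δα = −(525.0/4)×(-0.069) = 9.056 W/m².
Planck response: λ_P = 4σT_e³ = 4·5.67×10⁻⁸·(186.5)³ = 1.472 W/m²/K.
ΔT₀ = ΔF/λ_P = 9.056/1.472 = 6.15 K.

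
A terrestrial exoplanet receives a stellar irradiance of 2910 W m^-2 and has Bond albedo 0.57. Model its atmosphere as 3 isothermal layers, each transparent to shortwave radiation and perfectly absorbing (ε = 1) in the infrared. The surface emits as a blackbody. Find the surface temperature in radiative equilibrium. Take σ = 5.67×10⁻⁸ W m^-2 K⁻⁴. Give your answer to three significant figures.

The effective emission temperature is T_e = [S(1−α)/(4σ)]^¼ = 272.5 K.
With N = 3 opaque layers, T_s = (N+1)^(1/4)·T_e = 4^(1/4)·272.5 = 385.4 K.

385 kelvin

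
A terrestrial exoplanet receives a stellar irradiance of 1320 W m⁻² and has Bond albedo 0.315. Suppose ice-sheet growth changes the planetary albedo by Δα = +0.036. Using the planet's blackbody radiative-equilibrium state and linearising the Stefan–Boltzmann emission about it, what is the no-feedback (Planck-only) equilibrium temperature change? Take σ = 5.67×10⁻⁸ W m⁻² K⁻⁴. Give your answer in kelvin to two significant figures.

Unperturbed T_e = [1320·(1−0.315)/(4σ)]^¼ = 251.3 K.
The change in absorbed flux is Δ[S(1−α)/4] = −SΔα/4 = -11.88 W m⁻².
Linearising σT⁴ gives d(σT⁴)/dT = 4σT_e³ = 3.598 W m⁻² per K.
Hence the no-feedback warming is ΔF/(4σT_e³) = -3.30 K.

-3.3 kelvin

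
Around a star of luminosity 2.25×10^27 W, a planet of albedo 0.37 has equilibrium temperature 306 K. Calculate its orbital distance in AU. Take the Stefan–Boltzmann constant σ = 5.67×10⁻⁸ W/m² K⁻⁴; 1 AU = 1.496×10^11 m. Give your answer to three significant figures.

1.59 AU

Required flux: S = 4σT⁴/(1−α) = 3156 W/m².
Then d = [L/(4πS)]^(1/2) = 2.382×10^11 m, i.e. 1.592 AU.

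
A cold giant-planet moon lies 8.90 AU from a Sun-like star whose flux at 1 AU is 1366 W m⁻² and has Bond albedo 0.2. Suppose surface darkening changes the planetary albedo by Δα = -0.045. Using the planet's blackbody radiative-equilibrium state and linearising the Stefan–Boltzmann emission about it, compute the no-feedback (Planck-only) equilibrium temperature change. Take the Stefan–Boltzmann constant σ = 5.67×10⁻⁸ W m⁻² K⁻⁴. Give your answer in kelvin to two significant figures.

1.2 K

By the inverse-square law, S = 1366/8.90² = 17.25 W m⁻².
Reference equilibrium: T_e = [S(1−α)/(4σ)]^(1/4) = 88.31 K.
TOA radiative forcing: ΔF = −S·Δα/4 = −17.25·(-0.045)/4 = 0.1940 W m⁻².
Planck response: λ_P = 4σT_e³ = 4·5.67×10⁻⁸·(88.31)³ = 0.1562 W m⁻²/K.
So ΔT₀ = 0.1940/0.1562 = 1.24 K.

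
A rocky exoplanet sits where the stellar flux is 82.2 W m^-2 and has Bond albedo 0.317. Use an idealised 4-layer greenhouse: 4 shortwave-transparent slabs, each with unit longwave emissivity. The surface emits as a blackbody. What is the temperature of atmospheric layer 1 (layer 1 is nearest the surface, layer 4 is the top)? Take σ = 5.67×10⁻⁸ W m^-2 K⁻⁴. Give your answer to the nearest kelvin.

Top-of-atmosphere balance: σT_e⁴ = S(1−α)/4 = 14.04 W m^-2 → T_e = 125.4 K.
In the N-layer model, layer k (counted from the surface) has T_k = (N+1−k)^(1/4)·T_e.
With k = 1: T_1 = (4+1−1)^¼·125.4 K = 177.4 K.

177 K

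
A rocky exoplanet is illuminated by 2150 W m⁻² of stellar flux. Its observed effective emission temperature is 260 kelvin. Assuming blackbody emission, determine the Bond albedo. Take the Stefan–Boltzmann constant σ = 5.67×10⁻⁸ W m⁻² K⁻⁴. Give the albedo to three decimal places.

From σT⁴ = S(1−α)/4 we invert for α: 1−α = 4σT⁴/S.
σT⁴ = 259.1 W m⁻², so 4σT⁴ = 1036 W m⁻².
1−α = 1036/2150 = 0.4821, so α = 0.5179.

0.518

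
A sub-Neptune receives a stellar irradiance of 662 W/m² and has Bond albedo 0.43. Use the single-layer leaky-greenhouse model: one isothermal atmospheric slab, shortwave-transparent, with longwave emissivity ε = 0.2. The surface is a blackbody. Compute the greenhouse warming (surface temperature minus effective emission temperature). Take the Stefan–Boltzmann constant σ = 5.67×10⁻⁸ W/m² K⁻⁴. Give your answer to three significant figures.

5.39 K

At the top of the atmosphere, σT_e⁴ = S(1−α)/4 = 94.34 W/m², giving T_e = 202.0 K.
The surface balance (absorbed SW + ε·downward IR = σT_s⁴) with T_a⁴ = T_s⁴/2 reduces to T_s = T_e·[2/(2−ε)]^¼ = 207.4 K.
T_s − T_e = 207.4 − 202.0 = 5.390 K.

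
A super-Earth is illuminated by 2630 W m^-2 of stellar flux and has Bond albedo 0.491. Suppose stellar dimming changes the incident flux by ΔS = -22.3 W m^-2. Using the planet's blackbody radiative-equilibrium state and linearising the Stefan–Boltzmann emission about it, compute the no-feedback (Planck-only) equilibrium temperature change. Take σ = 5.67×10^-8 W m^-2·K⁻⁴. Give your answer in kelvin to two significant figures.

-0.59 kelvin

The baseline emission temperature is T_e = 277.2 K.
ΔF = Δ[S(1−α)]/4 = (1−0.491)·-22.3/4 = -2.838 W m^-2.
The Planck feedback parameter is 4σT_e³ = 4.830 W m^-2/K.
So ΔT₀ = -2.838/4.830 = -0.588 K.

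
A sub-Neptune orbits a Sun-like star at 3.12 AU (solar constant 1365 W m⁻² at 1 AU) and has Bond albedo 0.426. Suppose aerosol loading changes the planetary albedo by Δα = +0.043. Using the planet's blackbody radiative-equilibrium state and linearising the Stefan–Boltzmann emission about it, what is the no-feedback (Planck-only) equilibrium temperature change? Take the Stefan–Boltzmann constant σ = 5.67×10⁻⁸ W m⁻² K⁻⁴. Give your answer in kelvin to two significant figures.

Irradiance scales as 1/d², so S = 1365 W m⁻² × (1/3.12)² = 140.2 W m⁻².
The baseline emission temperature is T_e = 137.3 K.
The change in absorbed flux is Δ[S(1−α)/4] = −SΔα/4 = -1.507 W m⁻².
The Planck feedback parameter is 4σT_e³ = 0.5864 W m⁻²/K.
ΔT₀ = ΔF/λ_P = -1.507/0.5864 = -2.57 K.

-2.6 K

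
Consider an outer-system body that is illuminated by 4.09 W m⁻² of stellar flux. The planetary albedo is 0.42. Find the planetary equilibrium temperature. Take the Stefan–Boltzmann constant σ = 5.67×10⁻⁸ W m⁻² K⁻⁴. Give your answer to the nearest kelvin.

57 K

The planet absorbs (1−α)S over its disc πR² and re-emits over 4πR², so the mean absorbed flux is (1−0.42)·4.090/4 = 0.5931 W m⁻².
Set σT⁴ = 0.5931 → T = (0.5931/σ)^(1/4) = 56.87 K.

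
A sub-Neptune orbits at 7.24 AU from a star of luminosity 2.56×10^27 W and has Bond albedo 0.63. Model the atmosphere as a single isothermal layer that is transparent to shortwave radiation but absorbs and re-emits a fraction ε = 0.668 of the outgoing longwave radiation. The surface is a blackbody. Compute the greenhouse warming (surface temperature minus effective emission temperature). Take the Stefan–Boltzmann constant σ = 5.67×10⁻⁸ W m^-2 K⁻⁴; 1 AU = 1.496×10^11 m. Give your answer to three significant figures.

13.9 K

Orbital distance: d = 7.24 AU = 1.083×10^12 m.
Flux at the orbit: S = L/(4πd²) = 2.56×10^27/(4π·(1.08×10^12)²) = 173.7 W m^-2.
The planet radiates to space at T_e = [S(1−α)/(4σ)]^(1/4) = 129.7 K.
Surface balance with a leaky layer gives σT_s⁴ = σT_e⁴·2/(2−ε), so T_s = T_e·[2/(2−0.668)]^(1/4) = 143.6 K.
Greenhouse warming: T_s − T_e = 13.88 K.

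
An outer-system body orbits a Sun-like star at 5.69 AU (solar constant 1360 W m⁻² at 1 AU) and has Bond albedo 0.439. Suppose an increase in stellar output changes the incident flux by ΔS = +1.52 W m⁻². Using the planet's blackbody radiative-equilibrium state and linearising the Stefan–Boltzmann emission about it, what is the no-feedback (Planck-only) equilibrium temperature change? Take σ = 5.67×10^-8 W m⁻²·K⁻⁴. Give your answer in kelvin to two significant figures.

Irradiance scales as 1/d², so S = 1360 W m⁻² × (1/5.69)² = 42.01 W m⁻².
Unperturbed T_e = [42.01·(1−0.439)/(4σ)]^¼ = 101.0 K.
TOA radiative forcing: ΔF = (1−α)ΔS/4 = 0.561·(+1.52)/4 = 0.2132 W m⁻².
Linearising σT⁴ gives d(σT⁴)/dT = 4σT_e³ = 0.2334 W m⁻² per K.
So ΔT₀ = 0.2132/0.2334 = 0.913 K.

0.91 kelvin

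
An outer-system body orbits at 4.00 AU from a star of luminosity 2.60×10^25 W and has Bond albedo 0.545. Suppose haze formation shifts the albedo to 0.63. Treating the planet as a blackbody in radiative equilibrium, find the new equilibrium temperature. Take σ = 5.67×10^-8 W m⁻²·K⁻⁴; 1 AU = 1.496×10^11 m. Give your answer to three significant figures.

d = 4.00 × 1.496×10^11 m = 5.984×10^11 m.
Spreading L over a sphere of radius d: S = 2.60×10^25/(4π·5.98×10^11²) = 5.778 W m⁻².
T₂ = [S(1−α₂)/(4σ)]^(1/4) = [5.778·0.37/(4σ)]^(1/4) = 55.41 K.

55.4 K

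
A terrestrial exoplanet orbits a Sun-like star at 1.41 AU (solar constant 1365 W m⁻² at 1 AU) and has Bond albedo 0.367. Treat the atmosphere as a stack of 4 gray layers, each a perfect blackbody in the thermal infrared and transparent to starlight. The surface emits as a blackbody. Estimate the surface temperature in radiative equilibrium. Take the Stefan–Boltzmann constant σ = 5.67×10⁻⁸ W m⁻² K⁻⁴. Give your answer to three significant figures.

Flux at the orbit: S = 1365/(1.41)² = 686.6 W m⁻².
OLR = S(1−α)/4 = 108.7 W m⁻²; the top layer radiates at T_e = 209.2 K.
Layer-by-layer balance gives σT_s⁴ = (N+1)σT_e⁴, so T_s = 5^¼·209.2 = 312.9 K.

313 K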